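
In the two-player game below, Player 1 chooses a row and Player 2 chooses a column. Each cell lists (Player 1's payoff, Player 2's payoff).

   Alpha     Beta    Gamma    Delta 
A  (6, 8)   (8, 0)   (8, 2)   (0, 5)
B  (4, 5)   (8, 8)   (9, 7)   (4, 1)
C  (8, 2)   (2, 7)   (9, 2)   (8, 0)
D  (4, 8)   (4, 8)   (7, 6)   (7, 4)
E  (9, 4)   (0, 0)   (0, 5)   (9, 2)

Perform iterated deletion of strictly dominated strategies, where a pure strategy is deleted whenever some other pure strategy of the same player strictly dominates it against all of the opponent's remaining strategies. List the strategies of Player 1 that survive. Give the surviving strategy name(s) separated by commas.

Player 2's strategy Delta is strictly dominated by Alpha (A: 8>5, B: 5>1, C: 2>0, D: 8>4, E: 4>2) and is removed.
Player 1's strategy D is strictly dominated by A (Alpha: 6>4, Beta: 8>4, Gamma: 8>7) and is removed.
Among the remaining strategies, none is strictly dominated by another pure strategy of the same player, so the elimination stops.
Surviving strategies — Player 1: {A, B, C, E}; Player 2: {Alpha, Beta, Gamma}.

A, B, C, E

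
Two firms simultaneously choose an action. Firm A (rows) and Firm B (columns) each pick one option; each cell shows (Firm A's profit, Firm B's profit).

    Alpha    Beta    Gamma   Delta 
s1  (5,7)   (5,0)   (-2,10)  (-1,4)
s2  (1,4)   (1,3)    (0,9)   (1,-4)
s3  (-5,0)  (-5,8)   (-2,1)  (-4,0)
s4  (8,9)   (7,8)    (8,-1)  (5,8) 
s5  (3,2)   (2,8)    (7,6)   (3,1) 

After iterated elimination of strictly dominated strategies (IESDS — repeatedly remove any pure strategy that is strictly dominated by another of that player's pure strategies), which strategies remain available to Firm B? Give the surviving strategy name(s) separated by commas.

Alpha

Row s1 is eliminated: s4 beats it against every remaining column (Alpha: 8>5, Beta: 7>5, Gamma: 8>-2, Delta: 5>-1).
For Firm A, s4 strictly dominates s2 on the remaining columns (Alpha: 8>1, Beta: 7>1, Gamma: 8>0, Delta: 5>1); eliminate s2.
For Firm A, s4 strictly dominates s3 on the remaining columns (Alpha: 8>-5, Beta: 7>-5, Gamma: 8>-2, Delta: 5>-4); eliminate s3.
Firm A's strategy s5 is strictly dominated by s4 (Alpha: 8>3, Beta: 7>2, Gamma: 8>7, Delta: 5>3) and is removed.
Firm B's strategy Beta is strictly dominated by Alpha (s4: 9>8) and is removed.
For Firm B, Alpha strictly dominates Gamma on the remaining rows (s4: 9>-1); eliminate Gamma.
For Firm B, Alpha strictly dominates Delta on the remaining rows (s4: 9>8); eliminate Delta.
Among the remaining strategies, none is strictly dominated by another pure strategy of the same player, so the elimination stops.
Surviving strategies — Firm A: {s4}; Firm B: {Alpha}.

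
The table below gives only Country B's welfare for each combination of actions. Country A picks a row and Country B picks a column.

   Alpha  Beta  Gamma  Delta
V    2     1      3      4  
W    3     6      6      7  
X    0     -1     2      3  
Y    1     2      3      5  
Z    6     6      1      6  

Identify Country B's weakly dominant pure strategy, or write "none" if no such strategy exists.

Delta

Delta vs Alpha: V: 4>2, W: 7>3, X: 3>0, Y: 5>1, Z: 6=6.
Delta vs Beta: V: 4>1, W: 7>6, X: 3>-1, Y: 5>2, Z: 6=6.
Delta vs Gamma: V: 4>3, W: 7>6, X: 3>2, Y: 5>3, Z: 6>1.
Delta is at least as good as every other strategy against every opponent action, so it is weakly dominant.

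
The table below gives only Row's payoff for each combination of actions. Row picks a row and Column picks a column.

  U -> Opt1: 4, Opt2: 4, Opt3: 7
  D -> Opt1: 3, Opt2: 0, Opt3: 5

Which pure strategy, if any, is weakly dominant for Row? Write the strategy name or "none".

U

U vs D: Opt1: 4>3, Opt2: 4>0, Opt3: 7>5.
U is at least as good as every other strategy against every opponent action, so it is weakly dominant.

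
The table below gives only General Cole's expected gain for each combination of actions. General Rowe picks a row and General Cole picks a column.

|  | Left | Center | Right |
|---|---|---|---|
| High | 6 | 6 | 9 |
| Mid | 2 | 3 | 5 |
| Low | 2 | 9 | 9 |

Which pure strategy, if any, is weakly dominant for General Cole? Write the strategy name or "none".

Right

Right vs Left: High: 9>6, Mid: 5>2, Low: 9>2.
Right vs Center: High: 9>6, Mid: 5>3, Low: 9=9.
Right is at least as good as every other strategy against every opponent action, so it is weakly dominant.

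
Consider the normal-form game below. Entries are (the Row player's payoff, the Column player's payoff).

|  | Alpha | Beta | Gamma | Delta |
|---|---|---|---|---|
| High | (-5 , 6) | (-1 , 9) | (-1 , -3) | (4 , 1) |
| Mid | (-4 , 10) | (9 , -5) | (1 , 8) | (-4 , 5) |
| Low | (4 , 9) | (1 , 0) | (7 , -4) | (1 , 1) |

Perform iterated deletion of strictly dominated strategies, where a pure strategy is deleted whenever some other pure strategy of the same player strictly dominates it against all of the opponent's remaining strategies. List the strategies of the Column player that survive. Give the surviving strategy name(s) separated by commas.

Alpha

For the Column player, Alpha strictly dominates Gamma on the remaining rows (High: 6>-3, Mid: 10>8, Low: 9>-4); eliminate Gamma.
Column Delta is eliminated: Alpha beats it against every remaining row (High: 6>1, Mid: 10>5, Low: 9>1).
For the Row player, Mid strictly dominates High on the remaining columns (Alpha: -4>-5, Beta: 9>-1); eliminate High.
For the Column player, Alpha strictly dominates Beta on the remaining rows (Mid: 10>-5, Low: 9>0); eliminate Beta.
Row Mid is eliminated: Low beats it against every remaining column (Alpha: 4>-4).
Among the remaining strategies, none is strictly dominated by another pure strategy of the same player, so the elimination stops.
Surviving strategies — the Row player: {Low}; the Column player: {Alpha}.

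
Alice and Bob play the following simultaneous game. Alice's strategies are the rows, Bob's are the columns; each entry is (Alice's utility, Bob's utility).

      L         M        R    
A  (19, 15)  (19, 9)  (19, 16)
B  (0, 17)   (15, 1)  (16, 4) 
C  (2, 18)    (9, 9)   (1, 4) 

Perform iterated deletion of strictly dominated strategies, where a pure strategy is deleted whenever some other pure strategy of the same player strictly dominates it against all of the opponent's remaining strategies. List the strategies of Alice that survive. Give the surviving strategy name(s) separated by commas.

A

Row B is eliminated: A beats it against every remaining column (L: 19>0, M: 19>15, R: 19>16).
For Alice, A strictly dominates C on the remaining columns (L: 19>2, M: 19>9, R: 19>1); eliminate C.
For Bob, R strictly dominates L on the remaining rows (A: 16>15); eliminate L.
For Bob, R strictly dominates M on the remaining rows (A: 16>9); eliminate M.
Among the remaining strategies, none is strictly dominated by another pure strategy of the same player, so the elimination stops.
Surviving strategies — Alice: {A}; Bob: {R}.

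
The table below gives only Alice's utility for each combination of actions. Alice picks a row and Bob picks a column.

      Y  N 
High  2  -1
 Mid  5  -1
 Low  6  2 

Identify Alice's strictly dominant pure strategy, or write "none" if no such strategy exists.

Low

Low vs High: Y: 6>2, N: 2>-1.
Low vs Mid: Y: 6>5, N: 2>-1.
Low strictly beats every other strategy against every opponent action, so it is strictly dominant.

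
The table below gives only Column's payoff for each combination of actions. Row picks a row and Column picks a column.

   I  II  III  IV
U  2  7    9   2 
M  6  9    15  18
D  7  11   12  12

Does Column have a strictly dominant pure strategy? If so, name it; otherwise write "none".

none

I fails to dominate II at U (2<7).
II fails to dominate III at U (7<9).
III fails to dominate IV at M (15<18).
IV fails to dominate I at U (2=2).
No single strategy dominates all the others.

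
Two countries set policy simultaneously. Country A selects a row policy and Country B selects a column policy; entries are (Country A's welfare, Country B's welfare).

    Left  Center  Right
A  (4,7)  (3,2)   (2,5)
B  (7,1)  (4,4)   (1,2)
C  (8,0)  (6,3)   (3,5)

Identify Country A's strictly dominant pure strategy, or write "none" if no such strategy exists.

C

C vs A: Left: 8>4, Center: 6>3, Right: 3>2.
C vs B: Left: 8>7, Center: 6>4, Right: 3>1.
C strictly beats every other strategy against every opponent action, so it is strictly dominant.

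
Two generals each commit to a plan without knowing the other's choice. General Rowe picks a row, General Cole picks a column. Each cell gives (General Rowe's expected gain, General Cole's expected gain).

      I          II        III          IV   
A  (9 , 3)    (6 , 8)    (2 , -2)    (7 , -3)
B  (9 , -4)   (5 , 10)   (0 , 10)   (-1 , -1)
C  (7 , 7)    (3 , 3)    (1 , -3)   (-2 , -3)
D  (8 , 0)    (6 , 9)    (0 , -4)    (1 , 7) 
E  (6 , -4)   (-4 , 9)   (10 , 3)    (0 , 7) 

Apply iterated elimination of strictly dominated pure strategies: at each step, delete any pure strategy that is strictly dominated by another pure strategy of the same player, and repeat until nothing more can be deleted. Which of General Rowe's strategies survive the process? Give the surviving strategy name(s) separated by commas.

A, D

For General Rowe, A strictly dominates C on the remaining columns (I: 9>7, II: 6>3, III: 2>1, IV: 7>-2); eliminate C.
General Cole's strategy I is strictly dominated by II (A: 8>3, B: 10>-4, D: 9>0, E: 9>-4) and is removed.
General Rowe's strategy B is strictly dominated by A (II: 6>5, III: 2>0, IV: 7>-1) and is removed.
General Cole's strategy III is strictly dominated by II (A: 8>-2, D: 9>-4, E: 9>3) and is removed.
General Rowe's strategy E is strictly dominated by A (II: 6>-4, IV: 7>0) and is removed.
Column IV is eliminated: II beats it against every remaining row (A: 8>-3, D: 9>7).
Among the remaining strategies, none is strictly dominated by another pure strategy of the same player, so the elimination stops.
Surviving strategies — General Rowe: {A, D}; General Cole: {II}.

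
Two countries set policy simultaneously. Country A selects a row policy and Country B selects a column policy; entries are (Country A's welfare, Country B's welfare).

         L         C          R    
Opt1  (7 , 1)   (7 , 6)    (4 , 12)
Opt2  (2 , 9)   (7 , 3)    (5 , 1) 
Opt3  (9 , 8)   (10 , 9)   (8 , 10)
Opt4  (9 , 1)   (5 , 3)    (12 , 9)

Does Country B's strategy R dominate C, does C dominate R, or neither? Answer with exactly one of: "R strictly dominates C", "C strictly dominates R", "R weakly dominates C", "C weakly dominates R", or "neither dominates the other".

Compare R to C across every action of Country A: Opt1: 12>6, Opt2: 1<3, Opt3: 10>9, Opt4: 9>3.
R does better at Opt1, Opt3, Opt4 but worse at Opt2; neither strategy dominates the other.

neither dominates the other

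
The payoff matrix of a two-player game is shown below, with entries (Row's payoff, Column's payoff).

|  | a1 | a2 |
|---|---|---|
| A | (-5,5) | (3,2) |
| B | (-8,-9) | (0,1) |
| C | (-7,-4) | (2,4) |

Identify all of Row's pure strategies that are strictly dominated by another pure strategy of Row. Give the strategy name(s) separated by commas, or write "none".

B, C

A is not dominated — it holds its own against B at a1 (-5>-8); C at a1 (-5>-7).
A strictly dominates B — a1: -5>-8, a2: 3>0.
C: dominated, since A does at least as well everywhere (a1: -5>-7, a2: 3>2).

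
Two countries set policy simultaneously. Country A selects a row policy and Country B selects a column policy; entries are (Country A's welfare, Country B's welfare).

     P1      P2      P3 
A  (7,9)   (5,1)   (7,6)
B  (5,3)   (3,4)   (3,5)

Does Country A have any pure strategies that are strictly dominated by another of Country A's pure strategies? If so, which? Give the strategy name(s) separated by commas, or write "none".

B

Nothing dominates A: B at P1 (7>5).
B: dominated, since A does at least as well everywhere (P1: 7>5, P2: 5>3, P3: 7>3).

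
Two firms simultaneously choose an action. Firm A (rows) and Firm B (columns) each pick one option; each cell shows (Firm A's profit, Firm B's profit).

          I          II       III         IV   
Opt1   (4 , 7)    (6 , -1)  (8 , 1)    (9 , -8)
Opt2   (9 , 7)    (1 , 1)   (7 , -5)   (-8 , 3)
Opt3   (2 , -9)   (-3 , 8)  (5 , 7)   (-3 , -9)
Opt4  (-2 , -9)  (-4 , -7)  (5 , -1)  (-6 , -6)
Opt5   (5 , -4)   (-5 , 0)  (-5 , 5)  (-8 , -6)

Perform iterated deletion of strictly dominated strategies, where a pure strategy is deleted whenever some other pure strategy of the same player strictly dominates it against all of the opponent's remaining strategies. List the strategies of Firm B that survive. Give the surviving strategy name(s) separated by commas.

Firm A's strategy Opt3 is strictly dominated by Opt1 (I: 4>2, II: 6>-3, III: 8>5, IV: 9>-3) and is removed.
Row Opt4 is eliminated: Opt1 beats it against every remaining column (I: 4>-2, II: 6>-4, III: 8>5, IV: 9>-6).
Column IV is eliminated: I beats it against every remaining row (Opt1: 7>-8, Opt2: 7>3, Opt5: -4>-6).
For Firm A, Opt2 strictly dominates Opt5 on the remaining columns (I: 9>5, II: 1>-5, III: 7>-5); eliminate Opt5.
For Firm B, I strictly dominates II on the remaining rows (Opt1: 7>-1, Opt2: 7>1); eliminate II.
For Firm B, I strictly dominates III on the remaining rows (Opt1: 7>1, Opt2: 7>-5); eliminate III.
For Firm A, Opt2 strictly dominates Opt1 on the remaining columns (I: 9>4); eliminate Opt1.
Among the remaining strategies, none is strictly dominated by another pure strategy of the same player, so the elimination stops.
Surviving strategies — Firm A: {Opt2}; Firm B: {I}.

I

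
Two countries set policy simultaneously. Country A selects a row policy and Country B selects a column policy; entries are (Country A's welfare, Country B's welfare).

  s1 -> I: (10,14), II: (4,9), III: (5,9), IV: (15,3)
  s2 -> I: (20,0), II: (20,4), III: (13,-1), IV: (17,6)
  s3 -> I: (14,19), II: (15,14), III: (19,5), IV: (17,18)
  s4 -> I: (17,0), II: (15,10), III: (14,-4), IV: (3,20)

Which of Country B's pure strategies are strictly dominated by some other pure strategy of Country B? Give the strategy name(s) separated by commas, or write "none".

III

I: no other strategy beats it everywhere (II at s1 (14>9); III at s1 (14>9); IV at s1 (14>3)).
II: no other strategy beats it everywhere (I at s2 (4>0); III at s1 (9=9); IV at s1 (9>3)).
III is strictly dominated by I (s1: 14>9, s2: 0>-1, s3: 19>5, s4: 0>-4).
Nothing dominates IV: I at s2 (6>0); II at s2 (6>4); III at s2 (6>-1).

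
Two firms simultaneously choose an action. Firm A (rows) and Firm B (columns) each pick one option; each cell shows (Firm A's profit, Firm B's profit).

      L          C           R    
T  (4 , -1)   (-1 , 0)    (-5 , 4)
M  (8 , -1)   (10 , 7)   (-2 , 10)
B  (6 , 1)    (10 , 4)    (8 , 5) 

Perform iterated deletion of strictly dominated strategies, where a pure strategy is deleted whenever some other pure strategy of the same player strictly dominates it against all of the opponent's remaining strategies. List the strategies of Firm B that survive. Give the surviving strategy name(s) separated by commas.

R

For Firm A, M strictly dominates T on the remaining columns (L: 8>4, C: 10>-1, R: -2>-5); eliminate T.
Column L is eliminated: C beats it against every remaining row (M: 7>-1, B: 4>1).
Column C is eliminated: R beats it against every remaining row (M: 10>7, B: 5>4).
Firm A's strategy M is strictly dominated by B (R: 8>-2) and is removed.
Among the remaining strategies, none is strictly dominated by another pure strategy of the same player, so the elimination stops.
Surviving strategies — Firm A: {B}; Firm B: {R}.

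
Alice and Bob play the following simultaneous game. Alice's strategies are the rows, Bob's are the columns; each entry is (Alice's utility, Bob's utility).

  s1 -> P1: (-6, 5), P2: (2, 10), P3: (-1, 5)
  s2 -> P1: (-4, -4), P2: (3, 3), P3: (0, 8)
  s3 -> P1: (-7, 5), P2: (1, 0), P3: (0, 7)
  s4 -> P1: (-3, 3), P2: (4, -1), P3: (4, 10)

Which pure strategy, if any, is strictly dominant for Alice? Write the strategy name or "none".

s4 vs s1: P1: -3>-6, P2: 4>2, P3: 4>-1.
s4 vs s2: P1: -3>-4, P2: 4>3, P3: 4>0.
s4 vs s3: P1: -3>-7, P2: 4>1, P3: 4>0.
s4 strictly beats every other strategy against every opponent action, so it is strictly dominant.

s4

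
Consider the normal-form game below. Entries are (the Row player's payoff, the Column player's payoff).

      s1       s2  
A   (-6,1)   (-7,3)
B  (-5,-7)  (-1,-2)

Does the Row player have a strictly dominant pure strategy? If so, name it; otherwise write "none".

B vs A: s1: -5>-6, s2: -1>-7.
B strictly beats every other strategy against every opponent action, so it is strictly dominant.

B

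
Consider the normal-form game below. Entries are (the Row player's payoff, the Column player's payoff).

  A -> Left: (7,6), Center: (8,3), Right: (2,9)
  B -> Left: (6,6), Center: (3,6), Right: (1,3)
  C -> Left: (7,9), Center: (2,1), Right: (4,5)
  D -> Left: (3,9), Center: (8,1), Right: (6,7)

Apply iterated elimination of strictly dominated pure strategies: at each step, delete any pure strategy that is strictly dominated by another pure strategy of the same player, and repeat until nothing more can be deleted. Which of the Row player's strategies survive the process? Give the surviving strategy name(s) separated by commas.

A, C, D

For the Row player, A strictly dominates B on the remaining columns (Left: 7>6, Center: 8>3, Right: 2>1); eliminate B.
The Column player's strategy Center is strictly dominated by Left (A: 6>3, C: 9>1, D: 9>1) and is removed.
Among the remaining strategies, none is strictly dominated by another pure strategy of the same player, so the elimination stops.
Surviving strategies — the Row player: {A, C, D}; the Column player: {Left, Right}.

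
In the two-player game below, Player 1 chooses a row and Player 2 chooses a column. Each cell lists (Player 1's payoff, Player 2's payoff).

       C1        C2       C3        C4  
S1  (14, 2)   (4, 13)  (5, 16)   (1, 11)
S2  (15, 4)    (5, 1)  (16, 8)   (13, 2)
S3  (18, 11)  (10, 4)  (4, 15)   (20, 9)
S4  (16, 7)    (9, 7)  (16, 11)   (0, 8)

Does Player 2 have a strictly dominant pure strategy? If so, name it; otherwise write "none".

C3 vs C1: S1: 16>2, S2: 8>4, S3: 15>11, S4: 11>7.
C3 vs C2: S1: 16>13, S2: 8>1, S3: 15>4, S4: 11>7.
C3 vs C4: S1: 16>11, S2: 8>2, S3: 15>9, S4: 11>8.
C3 strictly beats every other strategy against every opponent action, so it is strictly dominant.

C3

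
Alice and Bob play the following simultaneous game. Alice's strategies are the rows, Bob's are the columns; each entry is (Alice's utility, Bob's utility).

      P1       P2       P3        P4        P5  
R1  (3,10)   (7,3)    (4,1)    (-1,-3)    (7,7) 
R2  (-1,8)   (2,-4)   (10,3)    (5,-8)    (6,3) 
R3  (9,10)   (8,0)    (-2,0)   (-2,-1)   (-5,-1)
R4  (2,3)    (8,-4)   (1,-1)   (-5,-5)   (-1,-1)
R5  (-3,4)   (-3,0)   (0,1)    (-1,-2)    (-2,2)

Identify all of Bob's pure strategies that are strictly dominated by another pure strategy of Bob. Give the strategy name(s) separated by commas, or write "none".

P2, P3, P4, P5

Nothing dominates P1: P2 at R1 (10>3); P3 at R1 (10>1); P4 at R1 (10>-3); P5 at R1 (10>7).
P2 is strictly dominated by P1 (R1: 10>3, R2: 8>-4, R3: 10>0, R4: 3>-4, R5: 4>0).
P1 strictly dominates P3 — R1: 10>1, R2: 8>3, R3: 10>0, R4: 3>-1, R5: 4>1.
P4 is strictly dominated by P1 (R1: 10>-3, R2: 8>-8, R3: 10>-1, R4: 3>-5, R5: 4>-2).
P5 is strictly dominated by P1 (R1: 10>7, R2: 8>3, R3: 10>-1, R4: 3>-1, R5: 4>2).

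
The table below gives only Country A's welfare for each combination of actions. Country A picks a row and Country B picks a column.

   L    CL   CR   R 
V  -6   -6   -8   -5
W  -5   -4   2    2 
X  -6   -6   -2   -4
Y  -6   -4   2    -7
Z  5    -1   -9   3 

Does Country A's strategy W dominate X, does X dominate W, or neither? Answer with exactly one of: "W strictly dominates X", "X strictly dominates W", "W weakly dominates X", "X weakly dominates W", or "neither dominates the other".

W's payoffs vs X's, by Country B's action — L: -5>-6, CL: -4>-6, CR: 2>-2, R: 2>-4.
Every comparison favours W, so W strictly dominates X.

W strictly dominates X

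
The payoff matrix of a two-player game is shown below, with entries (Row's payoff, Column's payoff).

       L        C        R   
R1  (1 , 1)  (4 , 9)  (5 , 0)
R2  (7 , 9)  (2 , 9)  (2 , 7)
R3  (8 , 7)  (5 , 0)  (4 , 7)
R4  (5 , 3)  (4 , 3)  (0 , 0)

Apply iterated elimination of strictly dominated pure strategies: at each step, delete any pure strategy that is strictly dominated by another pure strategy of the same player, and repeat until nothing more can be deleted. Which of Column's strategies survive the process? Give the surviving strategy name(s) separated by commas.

Row R2 is eliminated: R3 beats it against every remaining column (L: 8>7, C: 5>2, R: 4>2).
Row R4 is eliminated: R3 beats it against every remaining column (L: 8>5, C: 5>4, R: 4>0).
Among the remaining strategies, none is strictly dominated by another pure strategy of the same player, so the elimination stops.
Surviving strategies — Row: {R1, R3}; Column: {L, C, R}.

L, C, R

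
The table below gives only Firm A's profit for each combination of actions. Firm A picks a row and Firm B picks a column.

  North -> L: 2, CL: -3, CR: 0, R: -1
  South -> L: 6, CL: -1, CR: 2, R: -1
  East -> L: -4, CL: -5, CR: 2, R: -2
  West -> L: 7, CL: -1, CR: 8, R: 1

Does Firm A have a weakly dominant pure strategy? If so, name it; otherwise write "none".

West

West vs North: L: 7>2, CL: -1>-3, CR: 8>0, R: 1>-1.
West vs South: L: 7>6, CL: -1=-1, CR: 8>2, R: 1>-1.
West vs East: L: 7>-4, CL: -1>-5, CR: 8>2, R: 1>-2.
West is at least as good as every other strategy against every opponent action, so it is weakly dominant.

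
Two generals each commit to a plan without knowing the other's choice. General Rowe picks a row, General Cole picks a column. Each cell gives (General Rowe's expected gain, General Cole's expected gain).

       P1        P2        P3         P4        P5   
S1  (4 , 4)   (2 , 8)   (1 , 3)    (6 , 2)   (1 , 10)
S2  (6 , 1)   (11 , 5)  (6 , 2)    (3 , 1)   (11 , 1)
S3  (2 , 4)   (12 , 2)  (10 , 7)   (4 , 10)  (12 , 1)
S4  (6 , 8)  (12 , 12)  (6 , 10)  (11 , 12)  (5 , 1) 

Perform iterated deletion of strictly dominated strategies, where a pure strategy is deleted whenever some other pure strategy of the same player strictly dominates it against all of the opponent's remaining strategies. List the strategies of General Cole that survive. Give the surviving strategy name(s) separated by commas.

For General Rowe, S4 strictly dominates S1 on the remaining columns (P1: 6>4, P2: 12>2, P3: 6>1, P4: 11>6, P5: 5>1); eliminate S1.
For General Cole, P3 strictly dominates P1 on the remaining rows (S2: 2>1, S3: 7>4, S4: 10>8); eliminate P1.
General Rowe's strategy S2 is strictly dominated by S3 (P2: 12>11, P3: 10>6, P4: 4>3, P5: 12>11) and is removed.
Column P3 is eliminated: P4 beats it against every remaining row (S3: 10>7, S4: 12>10).
Column P5 is eliminated: P2 beats it against every remaining row (S3: 2>1, S4: 12>1).
Among the remaining strategies, none is strictly dominated by another pure strategy of the same player, so the elimination stops.
Surviving strategies — General Rowe: {S3, S4}; General Cole: {P2, P4}.

P2, P4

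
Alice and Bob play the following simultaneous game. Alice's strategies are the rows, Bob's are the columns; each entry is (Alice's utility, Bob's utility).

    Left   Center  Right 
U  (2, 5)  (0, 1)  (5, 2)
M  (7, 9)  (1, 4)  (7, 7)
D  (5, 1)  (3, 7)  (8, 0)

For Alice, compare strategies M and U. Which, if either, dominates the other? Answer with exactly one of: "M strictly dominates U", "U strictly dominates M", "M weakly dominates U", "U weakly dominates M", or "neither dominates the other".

M's payoffs vs U's, by Bob's action — Left: 7>2, Center: 1>0, Right: 7>5.
Every comparison favours M, so M strictly dominates U.

M strictly dominates U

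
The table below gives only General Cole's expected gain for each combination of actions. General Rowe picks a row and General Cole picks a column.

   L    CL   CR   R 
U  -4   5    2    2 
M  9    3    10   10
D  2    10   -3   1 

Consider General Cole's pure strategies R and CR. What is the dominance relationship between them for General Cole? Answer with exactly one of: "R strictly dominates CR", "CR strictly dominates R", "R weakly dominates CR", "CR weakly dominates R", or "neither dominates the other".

R weakly dominates CR

R's payoffs vs CR's, by General Rowe's action — U: 2=2, M: 10=10, D: 1>-3.
R is at least as good everywhere and strictly better somewhere (tied only at U, M), so R weakly but not strictly dominates CR.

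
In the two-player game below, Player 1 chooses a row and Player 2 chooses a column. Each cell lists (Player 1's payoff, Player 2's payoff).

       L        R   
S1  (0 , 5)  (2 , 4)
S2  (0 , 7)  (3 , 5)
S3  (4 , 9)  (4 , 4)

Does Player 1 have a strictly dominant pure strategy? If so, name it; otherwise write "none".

S3

S3 vs S1: L: 4>0, R: 4>2.
S3 vs S2: L: 4>0, R: 4>3.
S3 strictly beats every other strategy against every opponent action, so it is strictly dominant.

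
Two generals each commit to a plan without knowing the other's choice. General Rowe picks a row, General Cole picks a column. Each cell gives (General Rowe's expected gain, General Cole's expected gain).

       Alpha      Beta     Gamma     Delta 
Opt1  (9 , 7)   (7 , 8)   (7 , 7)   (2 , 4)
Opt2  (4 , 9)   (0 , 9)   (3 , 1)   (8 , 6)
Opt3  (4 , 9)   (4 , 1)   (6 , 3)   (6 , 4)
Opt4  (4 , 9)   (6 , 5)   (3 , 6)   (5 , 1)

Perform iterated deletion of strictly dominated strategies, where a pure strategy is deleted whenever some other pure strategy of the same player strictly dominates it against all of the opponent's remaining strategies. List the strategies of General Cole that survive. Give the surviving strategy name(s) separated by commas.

Beta

General Cole's strategy Delta is strictly dominated by Alpha (Opt1: 7>4, Opt2: 9>6, Opt3: 9>4, Opt4: 9>1) and is removed.
General Rowe's strategy Opt2 is strictly dominated by Opt1 (Alpha: 9>4, Beta: 7>0, Gamma: 7>3) and is removed.
Row Opt3 is eliminated: Opt1 beats it against every remaining column (Alpha: 9>4, Beta: 7>4, Gamma: 7>6).
For General Rowe, Opt1 strictly dominates Opt4 on the remaining columns (Alpha: 9>4, Beta: 7>6, Gamma: 7>3); eliminate Opt4.
For General Cole, Beta strictly dominates Alpha on the remaining rows (Opt1: 8>7); eliminate Alpha.
Column Gamma is eliminated: Beta beats it against every remaining row (Opt1: 8>7).
Among the remaining strategies, none is strictly dominated by another pure strategy of the same player, so the elimination stops.
Surviving strategies — General Rowe: {Opt1}; General Cole: {Beta}.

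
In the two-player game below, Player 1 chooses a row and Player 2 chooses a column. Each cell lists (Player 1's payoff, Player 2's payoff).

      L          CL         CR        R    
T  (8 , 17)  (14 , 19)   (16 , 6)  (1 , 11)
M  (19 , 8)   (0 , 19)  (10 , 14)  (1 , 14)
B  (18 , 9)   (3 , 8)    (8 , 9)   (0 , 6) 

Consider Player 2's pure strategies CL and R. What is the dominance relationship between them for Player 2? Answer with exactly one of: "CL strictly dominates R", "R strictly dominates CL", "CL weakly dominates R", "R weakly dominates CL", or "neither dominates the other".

CL's payoffs vs R's, by Player 1's action — T: 19>11, M: 19>14, B: 8>6.
Every comparison favours CL, so CL strictly dominates R.

CL strictly dominates R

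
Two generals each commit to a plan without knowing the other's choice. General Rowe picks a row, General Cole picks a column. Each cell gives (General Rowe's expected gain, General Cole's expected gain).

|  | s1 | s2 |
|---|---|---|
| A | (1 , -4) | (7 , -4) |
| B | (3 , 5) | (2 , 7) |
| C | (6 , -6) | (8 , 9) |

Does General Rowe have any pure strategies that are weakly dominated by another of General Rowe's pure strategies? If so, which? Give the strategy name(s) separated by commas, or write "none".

A: dominated, since C does at least as well everywhere (s1: 6>1, s2: 8>7).
B: dominated, since C does at least as well everywhere (s1: 6>3, s2: 8>2).
C is not dominated — it holds its own against A at s1 (6>1); B at s1 (6>3).

A, B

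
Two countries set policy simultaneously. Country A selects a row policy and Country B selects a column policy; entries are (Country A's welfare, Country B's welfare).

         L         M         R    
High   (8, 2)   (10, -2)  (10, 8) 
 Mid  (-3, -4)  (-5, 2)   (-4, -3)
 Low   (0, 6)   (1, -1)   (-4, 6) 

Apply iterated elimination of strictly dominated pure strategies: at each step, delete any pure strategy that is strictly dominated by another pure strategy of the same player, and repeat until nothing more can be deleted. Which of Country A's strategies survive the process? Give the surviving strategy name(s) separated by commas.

High

For Country A, High strictly dominates Mid on the remaining columns (L: 8>-3, M: 10>-5, R: 10>-4); eliminate Mid.
Row Low is eliminated: High beats it against every remaining column (L: 8>0, M: 10>1, R: 10>-4).
For Country B, R strictly dominates L on the remaining rows (High: 8>2); eliminate L.
For Country B, R strictly dominates M on the remaining rows (High: 8>-2); eliminate M.
Among the remaining strategies, none is strictly dominated by another pure strategy of the same player, so the elimination stops.
Surviving strategies — Country A: {High}; Country B: {R}.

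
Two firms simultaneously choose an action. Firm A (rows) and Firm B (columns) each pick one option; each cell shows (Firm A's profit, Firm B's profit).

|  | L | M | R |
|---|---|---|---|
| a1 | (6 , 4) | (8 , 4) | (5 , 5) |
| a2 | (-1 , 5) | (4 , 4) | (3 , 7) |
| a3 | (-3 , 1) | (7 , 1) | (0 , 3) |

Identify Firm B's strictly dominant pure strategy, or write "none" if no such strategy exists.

R

R vs L: a1: 5>4, a2: 7>5, a3: 3>1.
R vs M: a1: 5>4, a2: 7>4, a3: 3>1.
R strictly beats every other strategy against every opponent action, so it is strictly dominant.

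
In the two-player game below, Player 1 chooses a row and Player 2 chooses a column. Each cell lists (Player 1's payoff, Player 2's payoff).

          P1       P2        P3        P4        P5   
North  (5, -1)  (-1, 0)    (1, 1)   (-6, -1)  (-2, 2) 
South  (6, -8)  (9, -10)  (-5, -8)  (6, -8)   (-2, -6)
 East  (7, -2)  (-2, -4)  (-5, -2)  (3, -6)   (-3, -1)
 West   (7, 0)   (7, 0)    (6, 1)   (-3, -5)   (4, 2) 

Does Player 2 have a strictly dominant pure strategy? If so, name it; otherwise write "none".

P5 vs P1: North: 2>-1, South: -6>-8, East: -1>-2, West: 2>0.
P5 vs P2: North: 2>0, South: -6>-10, East: -1>-4, West: 2>0.
P5 vs P3: North: 2>1, South: -6>-8, East: -1>-2, West: 2>1.
P5 vs P4: North: 2>-1, South: -6>-8, East: -1>-6, West: 2>-5.
P5 strictly beats every other strategy against every opponent action, so it is strictly dominant.

P5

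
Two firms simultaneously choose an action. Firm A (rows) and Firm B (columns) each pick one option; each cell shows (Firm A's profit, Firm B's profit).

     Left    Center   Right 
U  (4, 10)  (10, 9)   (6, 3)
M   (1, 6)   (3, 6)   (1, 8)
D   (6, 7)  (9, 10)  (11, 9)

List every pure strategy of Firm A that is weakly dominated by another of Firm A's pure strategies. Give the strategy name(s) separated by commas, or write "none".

Nothing dominates U: M at Left (4>1); D at Center (10>9).
M: dominated, since U does at least as well everywhere (Left: 4>1, Center: 10>3, Right: 6>1).
D: no other strategy beats it everywhere (U at Left (6>4); M at Left (6>1)).

M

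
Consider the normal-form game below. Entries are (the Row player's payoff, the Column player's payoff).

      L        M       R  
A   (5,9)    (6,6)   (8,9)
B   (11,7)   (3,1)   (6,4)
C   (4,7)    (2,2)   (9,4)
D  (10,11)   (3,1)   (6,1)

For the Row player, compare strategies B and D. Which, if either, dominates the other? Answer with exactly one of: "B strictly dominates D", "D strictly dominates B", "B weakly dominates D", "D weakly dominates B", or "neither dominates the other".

B weakly dominates D

Compare B to D across every action of the Column player: L: 11>10, M: 3=3, R: 6=6.
B is at least as good everywhere and strictly better somewhere (tied only at M, R), so B weakly but not strictly dominates D.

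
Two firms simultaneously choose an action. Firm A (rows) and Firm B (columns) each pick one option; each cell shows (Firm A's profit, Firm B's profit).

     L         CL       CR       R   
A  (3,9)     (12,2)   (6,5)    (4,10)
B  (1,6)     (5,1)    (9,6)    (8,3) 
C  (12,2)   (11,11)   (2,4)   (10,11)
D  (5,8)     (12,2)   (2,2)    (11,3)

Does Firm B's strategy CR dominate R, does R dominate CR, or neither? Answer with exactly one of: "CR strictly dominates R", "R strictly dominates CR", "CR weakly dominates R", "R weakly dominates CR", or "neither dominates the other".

Compare CR to R across every action of Firm A: A: 5<10, B: 6>3, C: 4<11, D: 2<3.
CR does better at B but worse at A, C, D; neither strategy dominates the other.

neither dominates the other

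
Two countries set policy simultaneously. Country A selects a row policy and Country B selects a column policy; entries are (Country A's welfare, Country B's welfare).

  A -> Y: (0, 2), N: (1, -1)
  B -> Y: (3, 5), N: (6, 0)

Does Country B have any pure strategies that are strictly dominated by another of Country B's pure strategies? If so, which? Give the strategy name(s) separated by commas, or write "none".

Nothing dominates Y: N at A (2>-1).
N is strictly dominated by Y (A: 2>-1, B: 5>0).

N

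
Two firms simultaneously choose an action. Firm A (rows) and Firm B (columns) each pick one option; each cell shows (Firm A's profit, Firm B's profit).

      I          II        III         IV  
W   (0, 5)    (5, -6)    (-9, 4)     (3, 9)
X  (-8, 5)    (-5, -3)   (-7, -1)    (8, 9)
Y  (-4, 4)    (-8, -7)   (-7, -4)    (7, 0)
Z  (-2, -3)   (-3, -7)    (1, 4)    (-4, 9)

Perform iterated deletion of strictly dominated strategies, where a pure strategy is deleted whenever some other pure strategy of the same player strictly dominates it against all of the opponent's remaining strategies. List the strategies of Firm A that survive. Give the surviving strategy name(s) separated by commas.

Firm B's strategy II is strictly dominated by I (W: 5>-6, X: 5>-3, Y: 4>-7, Z: -3>-7) and is removed.
Firm B's strategy III is strictly dominated by IV (W: 9>4, X: 9>-1, Y: 0>-4, Z: 9>4) and is removed.
For Firm A, W strictly dominates Z on the remaining columns (I: 0>-2, IV: 3>-4); eliminate Z.
Among the remaining strategies, none is strictly dominated by another pure strategy of the same player, so the elimination stops.
Surviving strategies — Firm A: {W, X, Y}; Firm B: {I, IV}.

W, X, Y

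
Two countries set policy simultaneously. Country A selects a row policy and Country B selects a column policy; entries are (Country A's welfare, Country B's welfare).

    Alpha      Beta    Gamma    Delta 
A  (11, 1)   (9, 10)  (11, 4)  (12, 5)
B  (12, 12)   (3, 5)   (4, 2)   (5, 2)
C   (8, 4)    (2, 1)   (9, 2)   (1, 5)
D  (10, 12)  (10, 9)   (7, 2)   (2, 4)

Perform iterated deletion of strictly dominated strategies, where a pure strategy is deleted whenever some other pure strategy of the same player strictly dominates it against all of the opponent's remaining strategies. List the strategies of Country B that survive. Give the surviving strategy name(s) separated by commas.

Alpha, Beta

Country A's strategy C is strictly dominated by A (Alpha: 11>8, Beta: 9>2, Gamma: 11>9, Delta: 12>1) and is removed.
For Country B, Beta strictly dominates Gamma on the remaining rows (A: 10>4, B: 5>2, D: 9>2); eliminate Gamma.
For Country B, Beta strictly dominates Delta on the remaining rows (A: 10>5, B: 5>2, D: 9>4); eliminate Delta.
Among the remaining strategies, none is strictly dominated by another pure strategy of the same player, so the elimination stops.
Surviving strategies — Country A: {A, B, D}; Country B: {Alpha, Beta}.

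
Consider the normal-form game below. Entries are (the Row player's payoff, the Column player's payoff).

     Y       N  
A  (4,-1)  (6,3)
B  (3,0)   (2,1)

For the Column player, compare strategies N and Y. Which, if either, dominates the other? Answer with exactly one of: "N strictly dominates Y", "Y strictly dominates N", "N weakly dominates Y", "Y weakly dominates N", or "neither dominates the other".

N's payoffs vs Y's, by the Row player's action — A: 3>-1, B: 1>0.
Every comparison favours N, so N strictly dominates Y.

N strictly dominates Y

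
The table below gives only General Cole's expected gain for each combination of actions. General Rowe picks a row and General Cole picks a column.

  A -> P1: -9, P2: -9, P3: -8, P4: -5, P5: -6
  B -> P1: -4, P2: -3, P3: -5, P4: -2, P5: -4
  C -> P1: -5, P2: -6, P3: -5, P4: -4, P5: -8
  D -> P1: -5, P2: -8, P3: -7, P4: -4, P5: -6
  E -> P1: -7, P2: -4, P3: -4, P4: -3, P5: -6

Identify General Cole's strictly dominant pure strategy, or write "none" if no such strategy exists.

P4

P4 vs P1: A: -5>-9, B: -2>-4, C: -4>-5, D: -4>-5, E: -3>-7.
P4 vs P2: A: -5>-9, B: -2>-3, C: -4>-6, D: -4>-8, E: -3>-4.
P4 vs P3: A: -5>-8, B: -2>-5, C: -4>-5, D: -4>-7, E: -3>-4.
P4 vs P5: A: -5>-6, B: -2>-4, C: -4>-8, D: -4>-6, E: -3>-6.
P4 strictly beats every other strategy against every opponent action, so it is strictly dominant.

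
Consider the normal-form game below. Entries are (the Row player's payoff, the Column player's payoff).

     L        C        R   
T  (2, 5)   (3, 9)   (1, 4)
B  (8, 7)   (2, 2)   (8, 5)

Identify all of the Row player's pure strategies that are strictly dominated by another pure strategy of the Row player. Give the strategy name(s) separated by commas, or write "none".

T: no other strategy beats it everywhere (B at C (3>2)).
B: no other strategy beats it everywhere (T at L (8>2)).

none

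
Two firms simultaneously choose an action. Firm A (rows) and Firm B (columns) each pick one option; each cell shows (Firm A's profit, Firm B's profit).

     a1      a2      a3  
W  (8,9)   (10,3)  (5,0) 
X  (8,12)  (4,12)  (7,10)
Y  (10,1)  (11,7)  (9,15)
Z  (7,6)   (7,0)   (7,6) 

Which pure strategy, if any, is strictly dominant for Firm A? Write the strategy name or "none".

Y

Y vs W: a1: 10>8, a2: 11>10, a3: 9>5.
Y vs X: a1: 10>8, a2: 11>4, a3: 9>7.
Y vs Z: a1: 10>7, a2: 11>7, a3: 9>7.
Y strictly beats every other strategy against every opponent action, so it is strictly dominant.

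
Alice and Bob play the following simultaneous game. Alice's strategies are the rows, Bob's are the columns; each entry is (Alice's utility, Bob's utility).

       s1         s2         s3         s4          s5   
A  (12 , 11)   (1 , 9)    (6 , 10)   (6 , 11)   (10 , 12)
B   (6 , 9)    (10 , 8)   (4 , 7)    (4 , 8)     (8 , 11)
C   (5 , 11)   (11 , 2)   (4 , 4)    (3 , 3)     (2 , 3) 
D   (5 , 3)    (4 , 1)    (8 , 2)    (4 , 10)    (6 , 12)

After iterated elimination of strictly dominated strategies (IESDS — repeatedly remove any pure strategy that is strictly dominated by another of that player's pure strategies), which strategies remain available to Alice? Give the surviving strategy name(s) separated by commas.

A

Column s2 is eliminated: s1 beats it against every remaining row (A: 11>9, B: 9>8, C: 11>2, D: 3>1).
Alice's strategy B is strictly dominated by A (s1: 12>6, s3: 6>4, s4: 6>4, s5: 10>8) and is removed.
For Alice, A strictly dominates C on the remaining columns (s1: 12>5, s3: 6>4, s4: 6>3, s5: 10>2); eliminate C.
Column s1 is eliminated: s5 beats it against every remaining row (A: 12>11, D: 12>3).
For Bob, s4 strictly dominates s3 on the remaining rows (A: 11>10, D: 10>2); eliminate s3.
Alice's strategy D is strictly dominated by A (s4: 6>4, s5: 10>6) and is removed.
For Bob, s5 strictly dominates s4 on the remaining rows (A: 12>11); eliminate s4.
Among the remaining strategies, none is strictly dominated by another pure strategy of the same player, so the elimination stops.
Surviving strategies — Alice: {A}; Bob: {s5}.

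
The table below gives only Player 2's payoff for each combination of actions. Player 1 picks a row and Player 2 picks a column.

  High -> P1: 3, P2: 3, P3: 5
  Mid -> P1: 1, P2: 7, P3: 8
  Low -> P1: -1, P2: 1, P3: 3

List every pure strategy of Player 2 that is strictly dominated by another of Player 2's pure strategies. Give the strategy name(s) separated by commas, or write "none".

P1, P2

P3 strictly dominates P1 — High: 5>3, Mid: 8>1, Low: 3>-1.
P2 is strictly dominated by P3 (High: 5>3, Mid: 8>7, Low: 3>1).
Nothing dominates P3: P1 at High (5>3); P2 at High (5>3).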